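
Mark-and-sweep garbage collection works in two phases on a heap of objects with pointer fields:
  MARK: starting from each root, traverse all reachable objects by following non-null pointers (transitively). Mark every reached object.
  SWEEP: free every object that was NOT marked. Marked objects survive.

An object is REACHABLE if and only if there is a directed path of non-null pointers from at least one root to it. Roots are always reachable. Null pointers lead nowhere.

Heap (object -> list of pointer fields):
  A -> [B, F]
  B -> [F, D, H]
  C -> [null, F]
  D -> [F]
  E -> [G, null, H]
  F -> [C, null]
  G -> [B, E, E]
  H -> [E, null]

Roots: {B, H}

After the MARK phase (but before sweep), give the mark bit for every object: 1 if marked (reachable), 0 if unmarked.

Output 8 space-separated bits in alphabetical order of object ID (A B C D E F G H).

Answer: 0 1 1 1 1 1 1 1

Derivation:
Roots: B H
Mark B: refs=F D H, marked=B
Mark H: refs=E null, marked=B H
Mark F: refs=C null, marked=B F H
Mark D: refs=F, marked=B D F H
Mark E: refs=G null H, marked=B D E F H
Mark C: refs=null F, marked=B C D E F H
Mark G: refs=B E E, marked=B C D E F G H
Unmarked (collected): A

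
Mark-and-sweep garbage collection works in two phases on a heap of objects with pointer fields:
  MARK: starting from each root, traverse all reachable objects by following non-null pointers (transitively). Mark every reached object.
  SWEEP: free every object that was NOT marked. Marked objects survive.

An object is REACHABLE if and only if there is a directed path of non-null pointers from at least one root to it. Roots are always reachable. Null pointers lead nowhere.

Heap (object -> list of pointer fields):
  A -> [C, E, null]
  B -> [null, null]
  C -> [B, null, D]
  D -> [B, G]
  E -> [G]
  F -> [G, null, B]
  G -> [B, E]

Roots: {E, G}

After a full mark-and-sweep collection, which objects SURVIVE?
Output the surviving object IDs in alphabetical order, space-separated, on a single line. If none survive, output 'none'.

Answer: B E G

Derivation:
Roots: E G
Mark E: refs=G, marked=E
Mark G: refs=B E, marked=E G
Mark B: refs=null null, marked=B E G
Unmarked (collected): A C D F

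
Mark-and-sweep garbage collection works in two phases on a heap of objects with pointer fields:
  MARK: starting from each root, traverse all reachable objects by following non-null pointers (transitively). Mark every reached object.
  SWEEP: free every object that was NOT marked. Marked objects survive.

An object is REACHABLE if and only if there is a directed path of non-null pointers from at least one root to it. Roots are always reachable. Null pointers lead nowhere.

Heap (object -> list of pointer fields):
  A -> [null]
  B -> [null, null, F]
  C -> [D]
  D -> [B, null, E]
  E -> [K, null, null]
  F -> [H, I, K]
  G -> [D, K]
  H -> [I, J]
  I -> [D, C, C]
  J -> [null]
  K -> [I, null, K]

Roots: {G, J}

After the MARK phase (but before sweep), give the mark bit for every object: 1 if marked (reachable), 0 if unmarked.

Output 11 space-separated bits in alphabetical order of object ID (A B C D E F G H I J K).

Roots: G J
Mark G: refs=D K, marked=G
Mark J: refs=null, marked=G J
Mark D: refs=B null E, marked=D G J
Mark K: refs=I null K, marked=D G J K
Mark B: refs=null null F, marked=B D G J K
Mark E: refs=K null null, marked=B D E G J K
Mark I: refs=D C C, marked=B D E G I J K
Mark F: refs=H I K, marked=B D E F G I J K
Mark C: refs=D, marked=B C D E F G I J K
Mark H: refs=I J, marked=B C D E F G H I J K
Unmarked (collected): A

Answer: 0 1 1 1 1 1 1 1 1 1 1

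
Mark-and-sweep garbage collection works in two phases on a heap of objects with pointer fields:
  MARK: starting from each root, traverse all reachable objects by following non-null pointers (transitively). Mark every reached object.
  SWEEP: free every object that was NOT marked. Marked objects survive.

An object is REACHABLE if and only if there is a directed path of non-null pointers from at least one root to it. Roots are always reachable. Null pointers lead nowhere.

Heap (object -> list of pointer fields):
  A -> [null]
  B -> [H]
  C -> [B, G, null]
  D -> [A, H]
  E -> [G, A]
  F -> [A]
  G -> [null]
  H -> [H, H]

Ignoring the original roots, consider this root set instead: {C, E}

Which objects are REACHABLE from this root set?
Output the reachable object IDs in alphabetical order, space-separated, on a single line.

Roots: C E
Mark C: refs=B G null, marked=C
Mark E: refs=G A, marked=C E
Mark B: refs=H, marked=B C E
Mark G: refs=null, marked=B C E G
Mark A: refs=null, marked=A B C E G
Mark H: refs=H H, marked=A B C E G H
Unmarked (collected): D F

Answer: A B C E G H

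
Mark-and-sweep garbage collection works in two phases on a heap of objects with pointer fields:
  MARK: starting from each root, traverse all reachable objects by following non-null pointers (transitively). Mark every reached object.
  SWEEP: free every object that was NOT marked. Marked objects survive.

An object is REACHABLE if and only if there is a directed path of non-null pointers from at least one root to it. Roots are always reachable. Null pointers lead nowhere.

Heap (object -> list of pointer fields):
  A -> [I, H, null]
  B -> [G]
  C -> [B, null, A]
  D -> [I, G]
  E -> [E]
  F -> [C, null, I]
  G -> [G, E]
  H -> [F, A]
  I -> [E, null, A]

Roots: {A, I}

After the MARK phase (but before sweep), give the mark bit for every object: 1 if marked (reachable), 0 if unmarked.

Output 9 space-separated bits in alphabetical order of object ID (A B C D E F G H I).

Answer: 1 1 1 0 1 1 1 1 1

Derivation:
Roots: A I
Mark A: refs=I H null, marked=A
Mark I: refs=E null A, marked=A I
Mark H: refs=F A, marked=A H I
Mark E: refs=E, marked=A E H I
Mark F: refs=C null I, marked=A E F H I
Mark C: refs=B null A, marked=A C E F H I
Mark B: refs=G, marked=A B C E F H I
Mark G: refs=G E, marked=A B C E F G H I
Unmarked (collected): D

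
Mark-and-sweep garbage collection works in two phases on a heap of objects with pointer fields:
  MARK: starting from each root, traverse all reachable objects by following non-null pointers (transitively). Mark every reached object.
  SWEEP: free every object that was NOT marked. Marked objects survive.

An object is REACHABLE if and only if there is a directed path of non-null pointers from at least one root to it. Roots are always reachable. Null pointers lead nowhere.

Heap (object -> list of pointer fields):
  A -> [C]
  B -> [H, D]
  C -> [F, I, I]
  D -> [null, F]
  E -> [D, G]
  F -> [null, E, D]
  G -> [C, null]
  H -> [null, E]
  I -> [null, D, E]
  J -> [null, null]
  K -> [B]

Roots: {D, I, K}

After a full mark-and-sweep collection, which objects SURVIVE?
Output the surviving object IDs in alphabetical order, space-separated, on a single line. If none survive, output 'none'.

Answer: B C D E F G H I K

Derivation:
Roots: D I K
Mark D: refs=null F, marked=D
Mark I: refs=null D E, marked=D I
Mark K: refs=B, marked=D I K
Mark F: refs=null E D, marked=D F I K
Mark E: refs=D G, marked=D E F I K
Mark B: refs=H D, marked=B D E F I K
Mark G: refs=C null, marked=B D E F G I K
Mark H: refs=null E, marked=B D E F G H I K
Mark C: refs=F I I, marked=B C D E F G H I K
Unmarked (collected): A J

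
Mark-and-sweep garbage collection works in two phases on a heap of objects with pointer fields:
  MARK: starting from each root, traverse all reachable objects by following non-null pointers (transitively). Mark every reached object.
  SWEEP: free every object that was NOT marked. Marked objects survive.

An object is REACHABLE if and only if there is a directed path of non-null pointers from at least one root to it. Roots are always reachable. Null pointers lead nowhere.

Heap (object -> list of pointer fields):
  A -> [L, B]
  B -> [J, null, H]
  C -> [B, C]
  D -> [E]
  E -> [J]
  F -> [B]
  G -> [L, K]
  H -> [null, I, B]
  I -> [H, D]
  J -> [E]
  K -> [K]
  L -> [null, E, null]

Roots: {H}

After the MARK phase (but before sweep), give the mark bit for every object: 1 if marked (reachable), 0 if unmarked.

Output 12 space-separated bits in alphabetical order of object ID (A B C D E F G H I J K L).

Roots: H
Mark H: refs=null I B, marked=H
Mark I: refs=H D, marked=H I
Mark B: refs=J null H, marked=B H I
Mark D: refs=E, marked=B D H I
Mark J: refs=E, marked=B D H I J
Mark E: refs=J, marked=B D E H I J
Unmarked (collected): A C F G K L

Answer: 0 1 0 1 1 0 0 1 1 1 0 0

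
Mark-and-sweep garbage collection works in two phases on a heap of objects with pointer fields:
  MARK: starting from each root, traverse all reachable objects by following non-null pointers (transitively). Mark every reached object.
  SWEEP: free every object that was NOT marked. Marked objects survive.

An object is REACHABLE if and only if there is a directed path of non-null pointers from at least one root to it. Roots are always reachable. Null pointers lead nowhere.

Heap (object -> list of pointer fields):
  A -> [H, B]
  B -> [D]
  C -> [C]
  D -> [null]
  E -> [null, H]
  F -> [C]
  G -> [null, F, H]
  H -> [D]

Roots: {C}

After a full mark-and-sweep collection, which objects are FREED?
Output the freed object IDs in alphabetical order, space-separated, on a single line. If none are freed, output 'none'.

Answer: A B D E F G H

Derivation:
Roots: C
Mark C: refs=C, marked=C
Unmarked (collected): A B D E F G H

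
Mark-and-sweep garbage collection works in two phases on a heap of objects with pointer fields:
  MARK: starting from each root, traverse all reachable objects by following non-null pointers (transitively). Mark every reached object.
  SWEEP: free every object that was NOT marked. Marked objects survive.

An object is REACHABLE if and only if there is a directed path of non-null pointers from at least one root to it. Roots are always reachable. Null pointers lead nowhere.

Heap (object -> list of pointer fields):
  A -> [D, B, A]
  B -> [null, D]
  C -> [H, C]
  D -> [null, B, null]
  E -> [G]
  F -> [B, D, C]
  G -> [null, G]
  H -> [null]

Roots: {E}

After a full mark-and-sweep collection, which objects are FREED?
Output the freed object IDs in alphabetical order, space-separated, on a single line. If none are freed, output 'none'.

Roots: E
Mark E: refs=G, marked=E
Mark G: refs=null G, marked=E G
Unmarked (collected): A B C D F H

Answer: A B C D F H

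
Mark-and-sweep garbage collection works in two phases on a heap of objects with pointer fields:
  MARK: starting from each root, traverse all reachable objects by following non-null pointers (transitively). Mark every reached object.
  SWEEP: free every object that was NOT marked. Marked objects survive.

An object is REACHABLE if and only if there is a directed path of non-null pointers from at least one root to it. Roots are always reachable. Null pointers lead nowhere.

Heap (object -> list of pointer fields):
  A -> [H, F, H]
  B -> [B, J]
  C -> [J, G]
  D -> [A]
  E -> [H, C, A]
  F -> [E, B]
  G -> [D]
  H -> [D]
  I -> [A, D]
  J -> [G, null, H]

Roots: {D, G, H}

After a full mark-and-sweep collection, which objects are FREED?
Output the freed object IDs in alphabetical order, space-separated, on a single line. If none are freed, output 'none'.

Roots: D G H
Mark D: refs=A, marked=D
Mark G: refs=D, marked=D G
Mark H: refs=D, marked=D G H
Mark A: refs=H F H, marked=A D G H
Mark F: refs=E B, marked=A D F G H
Mark E: refs=H C A, marked=A D E F G H
Mark B: refs=B J, marked=A B D E F G H
Mark C: refs=J G, marked=A B C D E F G H
Mark J: refs=G null H, marked=A B C D E F G H J
Unmarked (collected): I

Answer: I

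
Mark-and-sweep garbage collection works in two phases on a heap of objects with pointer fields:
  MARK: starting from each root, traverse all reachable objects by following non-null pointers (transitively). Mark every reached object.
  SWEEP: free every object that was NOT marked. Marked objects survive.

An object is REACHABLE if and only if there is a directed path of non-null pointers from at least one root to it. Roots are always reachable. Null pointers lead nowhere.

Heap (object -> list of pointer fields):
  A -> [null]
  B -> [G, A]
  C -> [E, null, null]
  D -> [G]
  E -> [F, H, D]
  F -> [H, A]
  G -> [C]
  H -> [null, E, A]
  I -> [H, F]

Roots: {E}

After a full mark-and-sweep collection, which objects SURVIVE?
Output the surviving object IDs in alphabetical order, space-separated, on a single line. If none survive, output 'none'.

Roots: E
Mark E: refs=F H D, marked=E
Mark F: refs=H A, marked=E F
Mark H: refs=null E A, marked=E F H
Mark D: refs=G, marked=D E F H
Mark A: refs=null, marked=A D E F H
Mark G: refs=C, marked=A D E F G H
Mark C: refs=E null null, marked=A C D E F G H
Unmarked (collected): B I

Answer: A C D E F G H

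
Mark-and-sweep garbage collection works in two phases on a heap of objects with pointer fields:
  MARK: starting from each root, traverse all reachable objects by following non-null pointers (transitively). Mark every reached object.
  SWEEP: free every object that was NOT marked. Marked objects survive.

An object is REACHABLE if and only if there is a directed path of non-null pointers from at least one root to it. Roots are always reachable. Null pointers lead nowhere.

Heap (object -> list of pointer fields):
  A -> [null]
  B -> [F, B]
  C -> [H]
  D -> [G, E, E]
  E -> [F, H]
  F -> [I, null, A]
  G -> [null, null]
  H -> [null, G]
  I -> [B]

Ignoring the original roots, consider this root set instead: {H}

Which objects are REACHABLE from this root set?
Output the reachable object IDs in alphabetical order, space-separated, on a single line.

Roots: H
Mark H: refs=null G, marked=H
Mark G: refs=null null, marked=G H
Unmarked (collected): A B C D E F I

Answer: G H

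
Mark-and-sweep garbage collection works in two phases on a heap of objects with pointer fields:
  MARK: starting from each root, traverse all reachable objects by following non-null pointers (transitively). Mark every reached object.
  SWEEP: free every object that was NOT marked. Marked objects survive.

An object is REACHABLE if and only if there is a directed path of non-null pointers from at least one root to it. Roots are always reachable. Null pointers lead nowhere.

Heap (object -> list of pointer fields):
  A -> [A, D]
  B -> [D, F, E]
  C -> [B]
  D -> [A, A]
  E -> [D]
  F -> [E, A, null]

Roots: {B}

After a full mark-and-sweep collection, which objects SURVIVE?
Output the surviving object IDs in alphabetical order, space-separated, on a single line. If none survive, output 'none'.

Answer: A B D E F

Derivation:
Roots: B
Mark B: refs=D F E, marked=B
Mark D: refs=A A, marked=B D
Mark F: refs=E A null, marked=B D F
Mark E: refs=D, marked=B D E F
Mark A: refs=A D, marked=A B D E F
Unmarked (collected): C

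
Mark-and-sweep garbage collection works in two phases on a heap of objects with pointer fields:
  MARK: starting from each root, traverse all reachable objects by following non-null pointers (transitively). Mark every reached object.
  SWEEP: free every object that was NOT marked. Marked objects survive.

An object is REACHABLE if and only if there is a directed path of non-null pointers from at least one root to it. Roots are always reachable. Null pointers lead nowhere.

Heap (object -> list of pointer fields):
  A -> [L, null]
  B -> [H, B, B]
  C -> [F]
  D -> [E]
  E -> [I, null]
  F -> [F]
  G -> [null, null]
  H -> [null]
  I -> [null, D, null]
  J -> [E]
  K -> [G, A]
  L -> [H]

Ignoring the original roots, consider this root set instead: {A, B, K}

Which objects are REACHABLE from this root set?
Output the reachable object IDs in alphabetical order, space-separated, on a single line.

Answer: A B G H K L

Derivation:
Roots: A B K
Mark A: refs=L null, marked=A
Mark B: refs=H B B, marked=A B
Mark K: refs=G A, marked=A B K
Mark L: refs=H, marked=A B K L
Mark H: refs=null, marked=A B H K L
Mark G: refs=null null, marked=A B G H K L
Unmarked (collected): C D E F I J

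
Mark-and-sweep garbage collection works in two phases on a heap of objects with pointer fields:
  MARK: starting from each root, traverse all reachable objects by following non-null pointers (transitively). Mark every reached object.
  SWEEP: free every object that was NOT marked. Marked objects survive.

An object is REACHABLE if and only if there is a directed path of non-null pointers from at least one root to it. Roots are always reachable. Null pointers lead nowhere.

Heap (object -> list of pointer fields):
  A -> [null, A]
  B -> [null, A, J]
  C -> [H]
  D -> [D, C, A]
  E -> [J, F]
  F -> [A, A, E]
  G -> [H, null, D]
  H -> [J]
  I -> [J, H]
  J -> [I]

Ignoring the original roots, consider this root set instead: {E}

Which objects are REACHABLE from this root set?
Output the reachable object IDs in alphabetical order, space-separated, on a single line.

Roots: E
Mark E: refs=J F, marked=E
Mark J: refs=I, marked=E J
Mark F: refs=A A E, marked=E F J
Mark I: refs=J H, marked=E F I J
Mark A: refs=null A, marked=A E F I J
Mark H: refs=J, marked=A E F H I J
Unmarked (collected): B C D G

Answer: A E F H I J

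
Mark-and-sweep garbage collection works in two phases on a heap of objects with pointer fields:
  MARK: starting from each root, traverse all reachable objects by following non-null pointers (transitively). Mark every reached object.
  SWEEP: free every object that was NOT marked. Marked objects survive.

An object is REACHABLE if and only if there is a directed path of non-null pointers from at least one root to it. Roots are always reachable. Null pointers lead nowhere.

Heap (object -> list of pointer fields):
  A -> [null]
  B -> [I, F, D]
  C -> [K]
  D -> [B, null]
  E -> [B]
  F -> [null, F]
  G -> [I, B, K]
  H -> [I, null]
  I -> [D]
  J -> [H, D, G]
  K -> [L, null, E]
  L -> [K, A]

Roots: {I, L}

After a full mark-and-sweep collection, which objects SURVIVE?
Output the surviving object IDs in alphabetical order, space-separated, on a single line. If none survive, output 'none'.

Answer: A B D E F I K L

Derivation:
Roots: I L
Mark I: refs=D, marked=I
Mark L: refs=K A, marked=I L
Mark D: refs=B null, marked=D I L
Mark K: refs=L null E, marked=D I K L
Mark A: refs=null, marked=A D I K L
Mark B: refs=I F D, marked=A B D I K L
Mark E: refs=B, marked=A B D E I K L
Mark F: refs=null F, marked=A B D E F I K L
Unmarked (collected): C G H J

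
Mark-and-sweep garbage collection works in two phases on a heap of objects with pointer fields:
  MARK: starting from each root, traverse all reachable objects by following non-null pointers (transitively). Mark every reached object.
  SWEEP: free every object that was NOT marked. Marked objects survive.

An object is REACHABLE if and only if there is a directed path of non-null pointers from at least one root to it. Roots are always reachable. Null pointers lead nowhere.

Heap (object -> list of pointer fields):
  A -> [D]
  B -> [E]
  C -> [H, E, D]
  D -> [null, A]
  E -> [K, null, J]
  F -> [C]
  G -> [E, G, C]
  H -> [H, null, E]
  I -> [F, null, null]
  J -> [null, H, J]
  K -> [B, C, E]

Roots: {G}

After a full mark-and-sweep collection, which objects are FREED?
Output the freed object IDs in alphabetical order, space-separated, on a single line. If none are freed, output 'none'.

Answer: F I

Derivation:
Roots: G
Mark G: refs=E G C, marked=G
Mark E: refs=K null J, marked=E G
Mark C: refs=H E D, marked=C E G
Mark K: refs=B C E, marked=C E G K
Mark J: refs=null H J, marked=C E G J K
Mark H: refs=H null E, marked=C E G H J K
Mark D: refs=null A, marked=C D E G H J K
Mark B: refs=E, marked=B C D E G H J K
Mark A: refs=D, marked=A B C D E G H J K
Unmarked (collected): F I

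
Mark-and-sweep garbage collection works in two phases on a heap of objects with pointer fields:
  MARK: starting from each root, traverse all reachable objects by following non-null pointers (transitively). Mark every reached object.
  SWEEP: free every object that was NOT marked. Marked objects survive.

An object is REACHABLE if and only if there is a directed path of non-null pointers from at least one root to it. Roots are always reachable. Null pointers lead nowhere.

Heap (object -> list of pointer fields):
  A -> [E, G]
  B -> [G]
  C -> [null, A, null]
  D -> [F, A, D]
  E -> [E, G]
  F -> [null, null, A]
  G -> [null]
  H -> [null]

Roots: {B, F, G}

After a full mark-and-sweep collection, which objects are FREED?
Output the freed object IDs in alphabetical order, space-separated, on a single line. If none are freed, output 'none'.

Answer: C D H

Derivation:
Roots: B F G
Mark B: refs=G, marked=B
Mark F: refs=null null A, marked=B F
Mark G: refs=null, marked=B F G
Mark A: refs=E G, marked=A B F G
Mark E: refs=E G, marked=A B E F G
Unmarked (collected): C D H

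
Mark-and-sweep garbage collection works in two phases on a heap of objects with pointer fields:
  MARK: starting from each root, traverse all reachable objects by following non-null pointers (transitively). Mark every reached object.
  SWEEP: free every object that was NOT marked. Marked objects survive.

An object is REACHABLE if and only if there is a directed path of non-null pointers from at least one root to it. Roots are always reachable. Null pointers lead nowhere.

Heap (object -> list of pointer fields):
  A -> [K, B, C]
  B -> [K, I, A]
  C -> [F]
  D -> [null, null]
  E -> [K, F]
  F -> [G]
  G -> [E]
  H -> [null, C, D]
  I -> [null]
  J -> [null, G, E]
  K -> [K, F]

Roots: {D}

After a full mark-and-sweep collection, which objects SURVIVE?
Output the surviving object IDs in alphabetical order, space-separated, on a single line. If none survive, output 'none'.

Roots: D
Mark D: refs=null null, marked=D
Unmarked (collected): A B C E F G H I J K

Answer: D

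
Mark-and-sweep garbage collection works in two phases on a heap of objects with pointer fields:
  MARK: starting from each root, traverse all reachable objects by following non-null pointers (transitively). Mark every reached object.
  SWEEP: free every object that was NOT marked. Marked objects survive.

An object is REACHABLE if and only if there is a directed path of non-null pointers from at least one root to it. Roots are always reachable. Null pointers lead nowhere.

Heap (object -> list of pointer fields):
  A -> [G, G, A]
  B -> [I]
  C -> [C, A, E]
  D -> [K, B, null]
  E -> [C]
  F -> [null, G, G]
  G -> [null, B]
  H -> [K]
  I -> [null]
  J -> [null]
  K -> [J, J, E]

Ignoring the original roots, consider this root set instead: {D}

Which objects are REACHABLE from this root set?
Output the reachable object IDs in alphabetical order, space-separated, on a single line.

Roots: D
Mark D: refs=K B null, marked=D
Mark K: refs=J J E, marked=D K
Mark B: refs=I, marked=B D K
Mark J: refs=null, marked=B D J K
Mark E: refs=C, marked=B D E J K
Mark I: refs=null, marked=B D E I J K
Mark C: refs=C A E, marked=B C D E I J K
Mark A: refs=G G A, marked=A B C D E I J K
Mark G: refs=null B, marked=A B C D E G I J K
Unmarked (collected): F H

Answer: A B C D E G I J K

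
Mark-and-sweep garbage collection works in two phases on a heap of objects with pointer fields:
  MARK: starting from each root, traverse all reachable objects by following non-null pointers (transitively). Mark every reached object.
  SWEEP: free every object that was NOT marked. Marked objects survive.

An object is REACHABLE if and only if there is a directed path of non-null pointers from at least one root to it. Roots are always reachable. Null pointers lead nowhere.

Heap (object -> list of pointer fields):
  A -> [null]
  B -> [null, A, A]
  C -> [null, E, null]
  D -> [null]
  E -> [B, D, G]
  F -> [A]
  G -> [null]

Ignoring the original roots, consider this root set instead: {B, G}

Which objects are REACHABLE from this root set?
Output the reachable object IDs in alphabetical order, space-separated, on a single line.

Roots: B G
Mark B: refs=null A A, marked=B
Mark G: refs=null, marked=B G
Mark A: refs=null, marked=A B G
Unmarked (collected): C D E F

Answer: A B G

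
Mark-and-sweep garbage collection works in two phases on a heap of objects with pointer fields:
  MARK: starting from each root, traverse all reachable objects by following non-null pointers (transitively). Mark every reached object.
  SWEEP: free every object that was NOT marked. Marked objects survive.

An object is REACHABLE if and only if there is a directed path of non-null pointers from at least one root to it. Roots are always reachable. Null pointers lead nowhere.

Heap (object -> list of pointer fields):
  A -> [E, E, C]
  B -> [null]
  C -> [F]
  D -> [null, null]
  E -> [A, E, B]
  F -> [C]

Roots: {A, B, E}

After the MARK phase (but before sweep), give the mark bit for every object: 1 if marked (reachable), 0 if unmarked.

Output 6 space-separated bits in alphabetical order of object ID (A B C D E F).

Answer: 1 1 1 0 1 1

Derivation:
Roots: A B E
Mark A: refs=E E C, marked=A
Mark B: refs=null, marked=A B
Mark E: refs=A E B, marked=A B E
Mark C: refs=F, marked=A B C E
Mark F: refs=C, marked=A B C E F
Unmarked (collected): D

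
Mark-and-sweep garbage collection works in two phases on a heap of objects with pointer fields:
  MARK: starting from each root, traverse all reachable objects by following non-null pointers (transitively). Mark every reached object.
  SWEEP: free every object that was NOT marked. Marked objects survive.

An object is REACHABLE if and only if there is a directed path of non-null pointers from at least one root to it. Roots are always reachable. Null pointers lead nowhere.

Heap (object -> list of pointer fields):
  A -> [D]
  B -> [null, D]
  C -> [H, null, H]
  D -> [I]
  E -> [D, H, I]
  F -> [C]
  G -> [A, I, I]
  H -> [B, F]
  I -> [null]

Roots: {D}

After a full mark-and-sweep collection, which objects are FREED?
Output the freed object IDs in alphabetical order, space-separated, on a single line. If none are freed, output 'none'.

Roots: D
Mark D: refs=I, marked=D
Mark I: refs=null, marked=D I
Unmarked (collected): A B C E F G H

Answer: A B C E F G H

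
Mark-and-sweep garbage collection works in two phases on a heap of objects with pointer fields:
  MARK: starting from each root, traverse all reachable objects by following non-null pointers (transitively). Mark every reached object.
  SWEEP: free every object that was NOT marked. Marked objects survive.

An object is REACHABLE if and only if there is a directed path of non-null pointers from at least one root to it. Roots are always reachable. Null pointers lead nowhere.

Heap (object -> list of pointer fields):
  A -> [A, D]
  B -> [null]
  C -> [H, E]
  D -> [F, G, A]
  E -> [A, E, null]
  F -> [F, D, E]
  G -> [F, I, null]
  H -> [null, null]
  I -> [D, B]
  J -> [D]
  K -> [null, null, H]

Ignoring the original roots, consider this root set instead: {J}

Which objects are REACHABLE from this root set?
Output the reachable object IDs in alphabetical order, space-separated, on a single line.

Answer: A B D E F G I J

Derivation:
Roots: J
Mark J: refs=D, marked=J
Mark D: refs=F G A, marked=D J
Mark F: refs=F D E, marked=D F J
Mark G: refs=F I null, marked=D F G J
Mark A: refs=A D, marked=A D F G J
Mark E: refs=A E null, marked=A D E F G J
Mark I: refs=D B, marked=A D E F G I J
Mark B: refs=null, marked=A B D E F G I J
Unmarked (collected): C H K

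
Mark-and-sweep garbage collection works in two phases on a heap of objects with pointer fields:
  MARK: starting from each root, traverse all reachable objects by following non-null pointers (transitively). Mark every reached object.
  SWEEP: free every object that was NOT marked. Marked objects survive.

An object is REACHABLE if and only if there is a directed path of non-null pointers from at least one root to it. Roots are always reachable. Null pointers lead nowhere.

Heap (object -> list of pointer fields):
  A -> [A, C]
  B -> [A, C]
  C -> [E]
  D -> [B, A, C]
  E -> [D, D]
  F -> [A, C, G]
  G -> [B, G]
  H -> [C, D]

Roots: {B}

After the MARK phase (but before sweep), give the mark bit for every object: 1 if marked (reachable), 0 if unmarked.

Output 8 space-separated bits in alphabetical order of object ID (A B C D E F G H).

Answer: 1 1 1 1 1 0 0 0

Derivation:
Roots: B
Mark B: refs=A C, marked=B
Mark A: refs=A C, marked=A B
Mark C: refs=E, marked=A B C
Mark E: refs=D D, marked=A B C E
Mark D: refs=B A C, marked=A B C D E
Unmarked (collected): F G H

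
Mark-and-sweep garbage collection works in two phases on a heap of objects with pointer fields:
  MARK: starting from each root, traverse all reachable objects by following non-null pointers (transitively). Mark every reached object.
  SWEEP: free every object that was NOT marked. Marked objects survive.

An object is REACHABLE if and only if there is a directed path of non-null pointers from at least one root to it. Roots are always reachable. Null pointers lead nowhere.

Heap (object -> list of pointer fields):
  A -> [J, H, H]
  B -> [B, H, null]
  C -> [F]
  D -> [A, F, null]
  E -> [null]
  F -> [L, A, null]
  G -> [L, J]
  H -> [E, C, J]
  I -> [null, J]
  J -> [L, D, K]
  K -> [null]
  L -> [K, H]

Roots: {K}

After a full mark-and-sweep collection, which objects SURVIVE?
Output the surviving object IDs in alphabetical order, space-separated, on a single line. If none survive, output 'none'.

Answer: K

Derivation:
Roots: K
Mark K: refs=null, marked=K
Unmarked (collected): A B C D E F G H I J L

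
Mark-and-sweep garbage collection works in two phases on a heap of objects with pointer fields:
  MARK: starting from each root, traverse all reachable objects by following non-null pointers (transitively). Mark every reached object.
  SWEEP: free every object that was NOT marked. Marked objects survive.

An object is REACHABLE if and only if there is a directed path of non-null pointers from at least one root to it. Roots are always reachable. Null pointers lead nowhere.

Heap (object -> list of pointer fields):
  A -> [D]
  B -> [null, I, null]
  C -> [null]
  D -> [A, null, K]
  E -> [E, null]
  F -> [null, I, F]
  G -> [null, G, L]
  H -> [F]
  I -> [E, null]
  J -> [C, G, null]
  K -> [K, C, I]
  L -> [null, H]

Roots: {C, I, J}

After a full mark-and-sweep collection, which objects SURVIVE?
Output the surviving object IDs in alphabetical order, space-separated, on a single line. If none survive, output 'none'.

Roots: C I J
Mark C: refs=null, marked=C
Mark I: refs=E null, marked=C I
Mark J: refs=C G null, marked=C I J
Mark E: refs=E null, marked=C E I J
Mark G: refs=null G L, marked=C E G I J
Mark L: refs=null H, marked=C E G I J L
Mark H: refs=F, marked=C E G H I J L
Mark F: refs=null I F, marked=C E F G H I J L
Unmarked (collected): A B D K

Answer: C E F G H I J L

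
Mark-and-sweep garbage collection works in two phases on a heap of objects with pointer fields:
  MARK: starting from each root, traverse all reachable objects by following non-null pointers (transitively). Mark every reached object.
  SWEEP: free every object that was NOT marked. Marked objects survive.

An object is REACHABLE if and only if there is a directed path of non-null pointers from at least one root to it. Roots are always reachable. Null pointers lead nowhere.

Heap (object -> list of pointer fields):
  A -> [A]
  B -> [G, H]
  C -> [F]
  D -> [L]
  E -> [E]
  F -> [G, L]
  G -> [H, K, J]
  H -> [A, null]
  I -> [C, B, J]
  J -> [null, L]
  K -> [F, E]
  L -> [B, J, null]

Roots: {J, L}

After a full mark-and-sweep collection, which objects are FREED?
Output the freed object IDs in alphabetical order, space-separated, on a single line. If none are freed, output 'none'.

Answer: C D I

Derivation:
Roots: J L
Mark J: refs=null L, marked=J
Mark L: refs=B J null, marked=J L
Mark B: refs=G H, marked=B J L
Mark G: refs=H K J, marked=B G J L
Mark H: refs=A null, marked=B G H J L
Mark K: refs=F E, marked=B G H J K L
Mark A: refs=A, marked=A B G H J K L
Mark F: refs=G L, marked=A B F G H J K L
Mark E: refs=E, marked=A B E F G H J K L
Unmarked (collected): C D I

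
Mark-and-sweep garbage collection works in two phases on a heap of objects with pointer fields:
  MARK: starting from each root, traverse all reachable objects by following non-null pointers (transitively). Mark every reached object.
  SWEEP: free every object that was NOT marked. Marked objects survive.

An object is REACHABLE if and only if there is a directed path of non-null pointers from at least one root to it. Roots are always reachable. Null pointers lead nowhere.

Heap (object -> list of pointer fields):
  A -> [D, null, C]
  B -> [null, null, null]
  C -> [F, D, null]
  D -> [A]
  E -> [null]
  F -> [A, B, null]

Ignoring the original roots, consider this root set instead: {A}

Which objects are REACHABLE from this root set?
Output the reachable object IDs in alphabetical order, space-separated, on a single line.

Roots: A
Mark A: refs=D null C, marked=A
Mark D: refs=A, marked=A D
Mark C: refs=F D null, marked=A C D
Mark F: refs=A B null, marked=A C D F
Mark B: refs=null null null, marked=A B C D F
Unmarked (collected): E

Answer: A B C D F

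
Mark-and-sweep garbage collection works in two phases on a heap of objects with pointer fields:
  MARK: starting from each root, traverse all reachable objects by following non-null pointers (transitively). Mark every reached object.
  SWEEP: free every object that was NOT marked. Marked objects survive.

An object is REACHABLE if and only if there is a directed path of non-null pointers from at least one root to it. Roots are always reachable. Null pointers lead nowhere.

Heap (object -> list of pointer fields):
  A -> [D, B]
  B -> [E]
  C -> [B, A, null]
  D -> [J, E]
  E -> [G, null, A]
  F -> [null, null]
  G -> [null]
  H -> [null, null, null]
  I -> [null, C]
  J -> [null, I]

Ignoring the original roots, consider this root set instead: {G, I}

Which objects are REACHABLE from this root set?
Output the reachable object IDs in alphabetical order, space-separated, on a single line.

Roots: G I
Mark G: refs=null, marked=G
Mark I: refs=null C, marked=G I
Mark C: refs=B A null, marked=C G I
Mark B: refs=E, marked=B C G I
Mark A: refs=D B, marked=A B C G I
Mark E: refs=G null A, marked=A B C E G I
Mark D: refs=J E, marked=A B C D E G I
Mark J: refs=null I, marked=A B C D E G I J
Unmarked (collected): F H

Answer: A B C D E G I J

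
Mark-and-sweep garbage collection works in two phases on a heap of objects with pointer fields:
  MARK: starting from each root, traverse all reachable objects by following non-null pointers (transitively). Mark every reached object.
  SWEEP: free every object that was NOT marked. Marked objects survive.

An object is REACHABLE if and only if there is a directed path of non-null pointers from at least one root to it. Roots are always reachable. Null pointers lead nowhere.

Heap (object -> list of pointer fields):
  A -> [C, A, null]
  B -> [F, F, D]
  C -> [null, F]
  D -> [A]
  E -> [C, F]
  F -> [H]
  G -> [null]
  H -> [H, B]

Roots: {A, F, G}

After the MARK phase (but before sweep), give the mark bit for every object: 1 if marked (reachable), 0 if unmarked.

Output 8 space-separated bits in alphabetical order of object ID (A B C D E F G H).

Roots: A F G
Mark A: refs=C A null, marked=A
Mark F: refs=H, marked=A F
Mark G: refs=null, marked=A F G
Mark C: refs=null F, marked=A C F G
Mark H: refs=H B, marked=A C F G H
Mark B: refs=F F D, marked=A B C F G H
Mark D: refs=A, marked=A B C D F G H
Unmarked (collected): E

Answer: 1 1 1 1 0 1 1 1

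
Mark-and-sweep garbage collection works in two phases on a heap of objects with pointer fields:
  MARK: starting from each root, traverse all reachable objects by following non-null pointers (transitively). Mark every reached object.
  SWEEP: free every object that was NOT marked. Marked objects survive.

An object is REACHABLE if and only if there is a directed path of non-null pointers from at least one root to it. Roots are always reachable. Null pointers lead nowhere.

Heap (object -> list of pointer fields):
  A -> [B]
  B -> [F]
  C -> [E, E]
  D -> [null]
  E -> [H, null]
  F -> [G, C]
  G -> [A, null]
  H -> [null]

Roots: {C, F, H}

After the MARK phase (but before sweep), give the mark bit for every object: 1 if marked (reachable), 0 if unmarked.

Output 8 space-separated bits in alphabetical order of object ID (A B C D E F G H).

Roots: C F H
Mark C: refs=E E, marked=C
Mark F: refs=G C, marked=C F
Mark H: refs=null, marked=C F H
Mark E: refs=H null, marked=C E F H
Mark G: refs=A null, marked=C E F G H
Mark A: refs=B, marked=A C E F G H
Mark B: refs=F, marked=A B C E F G H
Unmarked (collected): D

Answer: 1 1 1 0 1 1 1 1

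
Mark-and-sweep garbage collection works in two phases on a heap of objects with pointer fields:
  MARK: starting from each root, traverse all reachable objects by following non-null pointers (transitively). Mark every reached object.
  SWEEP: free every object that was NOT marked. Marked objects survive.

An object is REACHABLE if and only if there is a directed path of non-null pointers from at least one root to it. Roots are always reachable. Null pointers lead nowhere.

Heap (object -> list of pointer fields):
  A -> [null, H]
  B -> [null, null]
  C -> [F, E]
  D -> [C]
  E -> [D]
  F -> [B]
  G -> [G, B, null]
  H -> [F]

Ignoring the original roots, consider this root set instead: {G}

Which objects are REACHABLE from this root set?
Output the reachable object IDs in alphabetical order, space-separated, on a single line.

Roots: G
Mark G: refs=G B null, marked=G
Mark B: refs=null null, marked=B G
Unmarked (collected): A C D E F H

Answer: B G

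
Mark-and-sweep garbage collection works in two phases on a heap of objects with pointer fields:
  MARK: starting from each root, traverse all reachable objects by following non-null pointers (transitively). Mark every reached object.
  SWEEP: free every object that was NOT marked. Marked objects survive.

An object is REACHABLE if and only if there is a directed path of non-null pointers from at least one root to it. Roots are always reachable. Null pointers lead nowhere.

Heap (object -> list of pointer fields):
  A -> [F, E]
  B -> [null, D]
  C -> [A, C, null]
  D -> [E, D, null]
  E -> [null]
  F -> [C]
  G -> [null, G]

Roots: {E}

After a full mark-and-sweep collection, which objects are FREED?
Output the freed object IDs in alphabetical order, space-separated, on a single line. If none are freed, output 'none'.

Roots: E
Mark E: refs=null, marked=E
Unmarked (collected): A B C D F G

Answer: A B C D F G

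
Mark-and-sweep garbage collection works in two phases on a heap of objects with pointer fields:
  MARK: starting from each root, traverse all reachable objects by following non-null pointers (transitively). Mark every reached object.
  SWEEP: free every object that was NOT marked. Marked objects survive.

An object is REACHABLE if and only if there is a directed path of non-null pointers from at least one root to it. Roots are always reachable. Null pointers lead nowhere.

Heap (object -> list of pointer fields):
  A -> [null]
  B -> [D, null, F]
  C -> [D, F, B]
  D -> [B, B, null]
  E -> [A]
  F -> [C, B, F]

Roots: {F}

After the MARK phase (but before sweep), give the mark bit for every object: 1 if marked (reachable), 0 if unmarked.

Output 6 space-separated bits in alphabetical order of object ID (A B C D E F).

Roots: F
Mark F: refs=C B F, marked=F
Mark C: refs=D F B, marked=C F
Mark B: refs=D null F, marked=B C F
Mark D: refs=B B null, marked=B C D F
Unmarked (collected): A E

Answer: 0 1 1 1 0 1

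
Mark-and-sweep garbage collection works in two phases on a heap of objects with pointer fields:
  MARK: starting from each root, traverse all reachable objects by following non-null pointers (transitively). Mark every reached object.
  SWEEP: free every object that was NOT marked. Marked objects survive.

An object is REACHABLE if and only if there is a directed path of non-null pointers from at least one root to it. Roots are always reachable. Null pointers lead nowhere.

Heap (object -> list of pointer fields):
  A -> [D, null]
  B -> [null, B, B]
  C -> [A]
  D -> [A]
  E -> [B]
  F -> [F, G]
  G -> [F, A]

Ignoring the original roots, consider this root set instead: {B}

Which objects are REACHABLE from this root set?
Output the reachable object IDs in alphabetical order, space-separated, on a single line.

Answer: B

Derivation:
Roots: B
Mark B: refs=null B B, marked=B
Unmarked (collected): A C D E F G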